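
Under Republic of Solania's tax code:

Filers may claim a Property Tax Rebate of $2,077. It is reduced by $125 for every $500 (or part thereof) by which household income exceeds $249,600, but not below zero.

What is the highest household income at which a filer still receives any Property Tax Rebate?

$257,600

After 16 increments the reduction is 16 × $125 = $2,000, leaving $77; one more increment wipes it out. Increment 16 ends at excess 16 × $500 = $8,000, so the highest qualifying income is $249,600 + $8,000 = $257,600.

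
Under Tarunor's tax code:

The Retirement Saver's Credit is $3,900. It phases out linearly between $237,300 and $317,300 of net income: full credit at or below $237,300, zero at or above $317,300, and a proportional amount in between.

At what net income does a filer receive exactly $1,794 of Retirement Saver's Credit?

$280,500

$1,794 is 1,794/3,900 of the full $3,900, so 2,106/3,900 of the $80,000 range has been used: income = $237,300 + $80,000 × 2,106/3,900 = $280,500.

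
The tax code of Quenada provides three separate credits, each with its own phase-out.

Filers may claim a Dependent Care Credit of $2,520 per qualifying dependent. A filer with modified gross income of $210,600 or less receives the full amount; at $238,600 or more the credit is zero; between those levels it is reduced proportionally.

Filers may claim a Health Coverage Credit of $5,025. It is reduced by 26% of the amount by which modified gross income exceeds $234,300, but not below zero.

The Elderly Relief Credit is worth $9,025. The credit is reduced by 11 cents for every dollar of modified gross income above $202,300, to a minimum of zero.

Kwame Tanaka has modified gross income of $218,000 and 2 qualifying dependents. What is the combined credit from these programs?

$16,031

Dependent Care Credit: base = 2 × $2,520 = $5,040. $218,000 is $7,400 into a $28,000 phase-out range, leaving 20,600/28,000 of the credit: $5,040 × 20,600/28,000 = $3,708.
Health Coverage Credit: $218,000 is at or below the $234,300 threshold, so the full $5,025 applies.
Elderly Relief Credit: 11% of the $15,700 excess over $202,300 is $1,727; credit = $9,025 − $1,727 = $7,298.
Total: $3,708 + $5,025 + $7,298 = $16,031.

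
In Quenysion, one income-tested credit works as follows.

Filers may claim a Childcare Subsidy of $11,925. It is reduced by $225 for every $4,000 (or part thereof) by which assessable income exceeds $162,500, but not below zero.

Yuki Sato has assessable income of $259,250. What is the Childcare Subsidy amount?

Childcare Subsidy: income exceeds $162,500 by $96,750, which is 25 full-or-partial $4,000 increments; reduction = 25 × $225 = $5,625, leaving $6,300.

$6,300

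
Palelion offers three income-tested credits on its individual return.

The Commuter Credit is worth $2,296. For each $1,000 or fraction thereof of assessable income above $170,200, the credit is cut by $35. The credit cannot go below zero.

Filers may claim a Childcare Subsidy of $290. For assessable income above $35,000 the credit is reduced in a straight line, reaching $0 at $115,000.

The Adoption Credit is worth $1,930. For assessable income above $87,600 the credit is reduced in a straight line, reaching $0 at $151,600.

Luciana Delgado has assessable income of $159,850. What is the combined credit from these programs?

Commuter Credit: $159,850 is at or below the $170,200 threshold, so the full $2,296 applies.
Childcare Subsidy: $159,850 is at or above $115,000, so the credit is $0.
Adoption Credit: $159,850 is at or above $151,600, so the credit is $0.
Total: $2,296 + $0 + $0 = $2,296.

$2,296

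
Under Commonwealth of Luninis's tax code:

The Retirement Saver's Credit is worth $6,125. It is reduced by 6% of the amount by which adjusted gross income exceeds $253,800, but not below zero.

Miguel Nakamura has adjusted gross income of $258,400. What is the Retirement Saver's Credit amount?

$5,849

Retirement Saver's Credit: 6% of the $4,600 excess over $253,800 is $276; credit = $6,125 − $276 = $5,849.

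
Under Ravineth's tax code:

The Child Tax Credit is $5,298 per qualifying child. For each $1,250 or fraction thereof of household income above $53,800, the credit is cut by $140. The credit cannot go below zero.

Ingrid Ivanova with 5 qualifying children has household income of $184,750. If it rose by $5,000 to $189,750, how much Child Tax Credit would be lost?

At $184,750 — base = 5 × $5,298 = $26,490. income exceeds $53,800 by $130,950, which is 105 full-or-partial $1,250 increments; reduction = 105 × $140 = $14,700, leaving $11,790.
At $189,750 — base = 5 × $5,298 = $26,490. income exceeds $53,800 by $135,950, which is 109 full-or-partial $1,250 increments; reduction = 109 × $140 = $15,260, leaving $11,230.
Lost: $11,790 − $11,230 = $560.

$560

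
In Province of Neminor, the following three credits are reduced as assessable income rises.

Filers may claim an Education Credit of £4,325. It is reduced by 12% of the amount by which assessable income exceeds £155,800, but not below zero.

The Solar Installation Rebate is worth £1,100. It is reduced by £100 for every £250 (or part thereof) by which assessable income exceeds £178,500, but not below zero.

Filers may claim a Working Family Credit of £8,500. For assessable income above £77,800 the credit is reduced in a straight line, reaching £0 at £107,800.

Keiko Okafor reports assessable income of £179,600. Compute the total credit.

Education Credit: 12% of the £23,800 excess over £155,800 is £2,856; credit = £4,325 − £2,856 = £1,469.
Solar Installation Rebate: income exceeds £178,500 by £1,100, which is 5 full-or-partial £250 increments; reduction = 5 × £100 = £500, leaving £600.
Working Family Credit: £179,600 is at or above £107,800, so the credit is £0.
Total: £1,469 + £600 + £0 = £2,069.

£2,069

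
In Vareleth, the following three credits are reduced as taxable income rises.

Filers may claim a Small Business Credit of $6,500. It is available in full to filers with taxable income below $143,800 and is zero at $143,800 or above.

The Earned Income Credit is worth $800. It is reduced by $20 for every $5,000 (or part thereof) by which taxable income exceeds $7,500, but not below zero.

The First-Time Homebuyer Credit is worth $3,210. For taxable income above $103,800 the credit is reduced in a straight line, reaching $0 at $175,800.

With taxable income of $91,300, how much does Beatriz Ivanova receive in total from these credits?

$10,170

Small Business Credit: $91,300 is below the $143,800 cutoff, so the full $6,500 applies.
Earned Income Credit: income exceeds $7,500 by $83,800, which is 17 full-or-partial $5,000 increments; reduction = 17 × $20 = $340, leaving $460.
First-Time Homebuyer Credit: $91,300 is at or below the $103,800 threshold, so the full $3,210 applies.
Total: $6,500 + $460 + $3,210 = $10,170.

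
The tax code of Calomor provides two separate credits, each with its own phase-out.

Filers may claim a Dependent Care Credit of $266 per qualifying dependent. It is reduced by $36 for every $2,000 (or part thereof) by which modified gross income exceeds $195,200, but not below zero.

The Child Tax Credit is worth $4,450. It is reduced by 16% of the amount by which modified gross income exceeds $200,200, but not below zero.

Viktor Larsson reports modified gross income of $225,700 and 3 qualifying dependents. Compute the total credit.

$592

Dependent Care Credit: base = 3 × $266 = $798. income exceeds $195,200 by $30,500, which is 16 full-or-partial $2,000 increments; reduction = 16 × $36 = $576, leaving $222.
Child Tax Credit: 16% of the $25,500 excess over $200,200 is $4,080; credit = $4,450 − $4,080 = $370.
Total: $222 + $370 = $592.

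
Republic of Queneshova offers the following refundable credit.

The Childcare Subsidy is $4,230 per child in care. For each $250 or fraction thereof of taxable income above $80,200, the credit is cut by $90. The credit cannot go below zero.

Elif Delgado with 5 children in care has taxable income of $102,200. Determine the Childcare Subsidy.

$13,230

Childcare Subsidy: base = 5 × $4,230 = $21,150. income exceeds $80,200 by $22,000, which is 88 full-or-partial $250 increments; reduction = 88 × $90 = $7,920, leaving $13,230.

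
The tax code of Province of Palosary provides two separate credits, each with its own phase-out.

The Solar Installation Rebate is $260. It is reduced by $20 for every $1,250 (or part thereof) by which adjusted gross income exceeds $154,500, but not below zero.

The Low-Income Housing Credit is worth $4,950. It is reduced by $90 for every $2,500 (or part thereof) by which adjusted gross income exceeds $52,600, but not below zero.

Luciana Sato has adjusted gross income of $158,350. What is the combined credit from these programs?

$1,260

Solar Installation Rebate: income exceeds $154,500 by $3,850, which is 4 full-or-partial $1,250 increments; reduction = 4 × $20 = $80, leaving $180.
Low-Income Housing Credit: income exceeds $52,600 by $105,750, which is 43 full-or-partial $2,500 increments; reduction = 43 × $90 = $3,870, leaving $1,080.
Total: $180 + $1,080 = $1,260.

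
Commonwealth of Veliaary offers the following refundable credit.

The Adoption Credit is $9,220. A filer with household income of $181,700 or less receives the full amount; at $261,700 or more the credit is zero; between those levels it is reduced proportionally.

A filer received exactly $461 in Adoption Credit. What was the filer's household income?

$461 is 461/9,220 of the full $9,220, so 8,759/9,220 of the $80,000 range has been used: income = $181,700 + $80,000 × 8,759/9,220 = $257,700.

$257,700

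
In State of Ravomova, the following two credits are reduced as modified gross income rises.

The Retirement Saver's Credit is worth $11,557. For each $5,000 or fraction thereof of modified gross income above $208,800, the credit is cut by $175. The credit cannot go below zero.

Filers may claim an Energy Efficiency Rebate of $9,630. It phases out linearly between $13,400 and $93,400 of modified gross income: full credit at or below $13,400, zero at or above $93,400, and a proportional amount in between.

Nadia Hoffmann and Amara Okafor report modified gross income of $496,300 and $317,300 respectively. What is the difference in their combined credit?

Nadia ($496,300): Retirement Saver's Credit: income exceeds $208,800 by $287,500, which is 58 full-or-partial $5,000 increments; reduction = 58 × $175 = $10,150, leaving $1,407. Energy Efficiency Rebate: $496,300 is at or above $93,400, so the credit is $0. total $1,407 + $0 = $1,407
Amara ($317,300): Retirement Saver's Credit: income exceeds $208,800 by $108,500, which is 22 full-or-partial $5,000 increments; reduction = 22 × $175 = $3,850, leaving $7,707. Energy Efficiency Rebate: $317,300 is at or above $93,400, so the credit is $0. total $7,707 + $0 = $7,707
Difference: |$1,407 − $7,707| = $6,300.

$6,300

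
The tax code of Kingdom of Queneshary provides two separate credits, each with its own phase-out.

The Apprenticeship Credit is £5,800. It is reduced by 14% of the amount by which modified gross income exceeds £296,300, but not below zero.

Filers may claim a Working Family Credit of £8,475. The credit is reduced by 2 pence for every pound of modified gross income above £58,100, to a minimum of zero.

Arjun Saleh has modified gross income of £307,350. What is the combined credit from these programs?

Apprenticeship Credit: 14% of the £11,050 excess over £296,300 is £1,547; credit = £5,800 − £1,547 = £4,253.
Working Family Credit: 2% of the £249,250 excess over £58,100 is £4,985; credit = £8,475 − £4,985 = £3,490.
Total: £4,253 + £3,490 = £7,743.

£7,743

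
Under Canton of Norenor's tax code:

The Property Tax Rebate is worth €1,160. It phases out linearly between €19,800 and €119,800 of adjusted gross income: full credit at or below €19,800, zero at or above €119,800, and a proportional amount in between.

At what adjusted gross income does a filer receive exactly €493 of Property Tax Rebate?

€493 is 493/1,160 of the full €1,160, so 667/1,160 of the €100,000 range has been used: income = €19,800 + €100,000 × 667/1,160 = €77,300.

€77,300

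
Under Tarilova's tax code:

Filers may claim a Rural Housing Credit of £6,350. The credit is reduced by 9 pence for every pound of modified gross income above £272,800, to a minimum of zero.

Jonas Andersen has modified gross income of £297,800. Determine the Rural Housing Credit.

£4,100

Rural Housing Credit: 9% of the £25,000 excess over £272,800 is £2,250; credit = £6,350 − £2,250 = £4,100.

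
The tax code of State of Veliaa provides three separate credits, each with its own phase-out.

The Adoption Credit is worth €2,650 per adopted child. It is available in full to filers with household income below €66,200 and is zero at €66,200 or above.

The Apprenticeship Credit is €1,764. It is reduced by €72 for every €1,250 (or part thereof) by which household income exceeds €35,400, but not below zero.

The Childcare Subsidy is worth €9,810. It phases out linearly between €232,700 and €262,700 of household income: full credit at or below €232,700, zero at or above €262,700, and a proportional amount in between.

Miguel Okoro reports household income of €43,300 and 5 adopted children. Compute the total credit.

€24,320

Adoption Credit: base = 5 × €2,650 = €13,250. €43,300 is below the €66,200 cutoff, so the full €13,250 applies.
Apprenticeship Credit: income exceeds €35,400 by €7,900, which is 7 full-or-partial €1,250 increments; reduction = 7 × €72 = €504, leaving €1,260.
Childcare Subsidy: €43,300 is at or below the €232,700 threshold, so the full €9,810 applies.
Total: €13,250 + €1,260 + €9,810 = €24,320.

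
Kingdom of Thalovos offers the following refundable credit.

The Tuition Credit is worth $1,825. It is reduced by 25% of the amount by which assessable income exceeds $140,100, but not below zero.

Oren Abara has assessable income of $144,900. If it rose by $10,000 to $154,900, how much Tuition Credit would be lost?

$625

At $144,900 — 25% of the $4,800 excess over $140,100 is $1,200; credit = $1,825 − $1,200 = $625.
At $154,900 — 25% of the $14,800 excess over $140,100 is $3,700 ≥ base, so the credit is $0.
Lost: $625 − $0 = $625.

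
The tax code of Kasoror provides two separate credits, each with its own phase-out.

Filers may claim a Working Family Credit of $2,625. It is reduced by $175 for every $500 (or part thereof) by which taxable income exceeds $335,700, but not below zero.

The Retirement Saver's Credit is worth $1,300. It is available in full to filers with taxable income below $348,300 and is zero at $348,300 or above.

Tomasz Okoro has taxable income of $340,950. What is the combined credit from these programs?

$2,000

Working Family Credit: income exceeds $335,700 by $5,250, which is 11 full-or-partial $500 increments; reduction = 11 × $175 = $1,925, leaving $700.
Retirement Saver's Credit: $340,950 is below the $348,300 cutoff, so the full $1,300 applies.
Total: $700 + $1,300 = $2,000.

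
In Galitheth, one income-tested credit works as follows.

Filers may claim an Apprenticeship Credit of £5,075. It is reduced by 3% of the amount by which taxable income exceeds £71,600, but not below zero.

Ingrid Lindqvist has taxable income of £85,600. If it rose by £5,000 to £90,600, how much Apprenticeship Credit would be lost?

£150

At £85,600 — 3% of the £14,000 excess over £71,600 is £420; credit = £5,075 − £420 = £4,655.
At £90,600 — 3% of the £19,000 excess over £71,600 is £570; credit = £5,075 − £570 = £4,505.
Lost: £4,655 − £4,505 = £150.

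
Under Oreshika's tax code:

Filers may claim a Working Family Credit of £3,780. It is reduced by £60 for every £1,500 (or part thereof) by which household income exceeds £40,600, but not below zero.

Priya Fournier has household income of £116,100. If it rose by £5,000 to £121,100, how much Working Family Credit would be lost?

At £116,100 — income exceeds £40,600 by £75,500, which is 51 full-or-partial £1,500 increments; reduction = 51 × £60 = £3,060, leaving £720.
At £121,100 — income exceeds £40,600 by £80,500, which is 54 full-or-partial £1,500 increments; reduction = 54 × £60 = £3,240, leaving £540.
Lost: £720 − £540 = £180.

£180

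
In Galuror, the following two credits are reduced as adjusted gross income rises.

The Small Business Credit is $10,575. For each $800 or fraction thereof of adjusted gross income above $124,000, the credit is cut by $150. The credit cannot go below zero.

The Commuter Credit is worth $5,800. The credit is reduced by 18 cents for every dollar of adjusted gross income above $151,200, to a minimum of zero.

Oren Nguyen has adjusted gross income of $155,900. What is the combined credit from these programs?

$9,529

Small Business Credit: income exceeds $124,000 by $31,900, which is 40 full-or-partial $800 increments; reduction = 40 × $150 = $6,000, leaving $4,575.
Commuter Credit: 18% of the $4,700 excess over $151,200 is $846; credit = $5,800 − $846 = $4,954.
Total: $4,575 + $4,954 = $9,529.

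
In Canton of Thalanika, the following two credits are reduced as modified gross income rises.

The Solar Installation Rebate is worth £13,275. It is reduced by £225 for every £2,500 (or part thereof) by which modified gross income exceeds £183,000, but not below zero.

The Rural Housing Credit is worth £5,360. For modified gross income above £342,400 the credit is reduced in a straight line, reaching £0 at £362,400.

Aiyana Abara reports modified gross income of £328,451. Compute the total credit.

Solar Installation Rebate: income exceeds £183,000 by £145,451 → 59 increments × £225 = £13,275 ≥ base, so the credit is £0.
Rural Housing Credit: £328,451 is at or below the £342,400 threshold, so the full £5,360 applies.
Total: £0 + £5,360 = £5,360.

£5,360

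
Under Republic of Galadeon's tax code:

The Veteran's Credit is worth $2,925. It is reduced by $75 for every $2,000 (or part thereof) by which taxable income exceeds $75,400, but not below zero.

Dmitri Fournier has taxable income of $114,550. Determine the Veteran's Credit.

$1,425

Veteran's Credit: income exceeds $75,400 by $39,150, which is 20 full-or-partial $2,000 increments; reduction = 20 × $75 = $1,500, leaving $1,425.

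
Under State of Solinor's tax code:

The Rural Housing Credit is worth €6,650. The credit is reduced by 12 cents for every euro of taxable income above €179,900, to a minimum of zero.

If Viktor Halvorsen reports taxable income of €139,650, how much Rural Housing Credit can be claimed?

€6,650

Rural Housing Credit: €139,650 is at or below the €179,900 threshold, so the full €6,650 applies.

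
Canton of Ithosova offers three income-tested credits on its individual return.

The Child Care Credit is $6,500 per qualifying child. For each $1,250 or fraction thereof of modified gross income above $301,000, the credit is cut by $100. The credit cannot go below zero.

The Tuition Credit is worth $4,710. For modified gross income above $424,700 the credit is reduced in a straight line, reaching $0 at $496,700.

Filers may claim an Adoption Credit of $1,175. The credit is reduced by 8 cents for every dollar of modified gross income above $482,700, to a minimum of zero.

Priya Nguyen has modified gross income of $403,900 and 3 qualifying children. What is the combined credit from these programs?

Child Care Credit: base = 3 × $6,500 = $19,500. income exceeds $301,000 by $102,900, which is 83 full-or-partial $1,250 increments; reduction = 83 × $100 = $8,300, leaving $11,200.
Tuition Credit: $403,900 is at or below the $424,700 threshold, so the full $4,710 applies.
Adoption Credit: $403,900 is at or below the $482,700 threshold, so the full $1,175 applies.
Total: $11,200 + $4,710 + $1,175 = $17,085.

$17,085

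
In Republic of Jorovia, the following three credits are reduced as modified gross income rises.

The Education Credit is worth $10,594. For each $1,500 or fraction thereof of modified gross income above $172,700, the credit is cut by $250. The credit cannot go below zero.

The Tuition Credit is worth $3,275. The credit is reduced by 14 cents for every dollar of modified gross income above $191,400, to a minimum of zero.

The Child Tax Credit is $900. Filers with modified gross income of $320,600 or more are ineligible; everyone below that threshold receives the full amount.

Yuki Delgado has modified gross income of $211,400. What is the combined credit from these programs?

Education Credit: income exceeds $172,700 by $38,700, which is 26 full-or-partial $1,500 increments; reduction = 26 × $250 = $6,500, leaving $4,094.
Tuition Credit: 14% of the $20,000 excess over $191,400 is $2,800; credit = $3,275 − $2,800 = $475.
Child Tax Credit: $211,400 is below the $320,600 cutoff, so the full $900 applies.
Total: $4,094 + $475 + $900 = $5,469.

$5,469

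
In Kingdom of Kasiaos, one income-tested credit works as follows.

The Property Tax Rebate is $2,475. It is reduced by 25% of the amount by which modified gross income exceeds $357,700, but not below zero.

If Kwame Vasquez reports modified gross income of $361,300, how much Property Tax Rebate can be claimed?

$1,575

Property Tax Rebate: 25% of the $3,600 excess over $357,700 is $900; credit = $2,475 − $900 = $1,575.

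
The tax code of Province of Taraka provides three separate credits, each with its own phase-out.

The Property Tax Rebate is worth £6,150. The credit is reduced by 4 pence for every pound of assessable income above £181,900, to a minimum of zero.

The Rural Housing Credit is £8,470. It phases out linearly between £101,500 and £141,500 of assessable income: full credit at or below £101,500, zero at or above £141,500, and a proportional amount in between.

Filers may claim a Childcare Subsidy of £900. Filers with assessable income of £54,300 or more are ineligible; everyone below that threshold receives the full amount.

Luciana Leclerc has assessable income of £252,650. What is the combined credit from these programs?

Property Tax Rebate: 4% of the £70,750 excess over £181,900 is £2,830; credit = £6,150 − £2,830 = £3,320.
Rural Housing Credit: £252,650 is at or above £141,500, so the credit is £0.
Childcare Subsidy: £252,650 meets or exceeds the £54,300 cutoff, so the credit is £0.
Total: £3,320 + £0 + £0 = £3,320.

£3,320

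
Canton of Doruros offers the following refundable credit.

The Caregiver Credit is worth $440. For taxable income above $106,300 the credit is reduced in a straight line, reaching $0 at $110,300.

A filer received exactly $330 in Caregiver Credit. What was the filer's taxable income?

$330 is 330/440 of the full $440, so 110/440 of the $4,000 range has been used: income = $106,300 + $4,000 × 110/440 = $107,300.

$107,300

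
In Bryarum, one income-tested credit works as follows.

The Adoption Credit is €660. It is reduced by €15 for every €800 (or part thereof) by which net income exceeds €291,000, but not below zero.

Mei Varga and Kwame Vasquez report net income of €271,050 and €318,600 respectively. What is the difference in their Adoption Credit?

Mei (€271,050): Adoption Credit: €271,050 is at or below the €291,000 threshold, so the full €660 applies.
Kwame (€318,600): Adoption Credit: income exceeds €291,000 by €27,600, which is 35 full-or-partial €800 increments; reduction = 35 × €15 = €525, leaving €135.
Difference: |€660 − €135| = €525.

€525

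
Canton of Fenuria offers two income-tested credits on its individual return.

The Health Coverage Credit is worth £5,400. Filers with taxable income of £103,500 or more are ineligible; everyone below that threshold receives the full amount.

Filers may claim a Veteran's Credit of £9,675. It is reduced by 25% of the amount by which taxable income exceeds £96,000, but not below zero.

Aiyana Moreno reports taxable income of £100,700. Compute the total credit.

£13,900

Health Coverage Credit: £100,700 is below the £103,500 cutoff, so the full £5,400 applies.
Veteran's Credit: 25% of the £4,700 excess over £96,000 is £1,175; credit = £9,675 − £1,175 = £8,500.
Total: £5,400 + £8,500 = £13,900.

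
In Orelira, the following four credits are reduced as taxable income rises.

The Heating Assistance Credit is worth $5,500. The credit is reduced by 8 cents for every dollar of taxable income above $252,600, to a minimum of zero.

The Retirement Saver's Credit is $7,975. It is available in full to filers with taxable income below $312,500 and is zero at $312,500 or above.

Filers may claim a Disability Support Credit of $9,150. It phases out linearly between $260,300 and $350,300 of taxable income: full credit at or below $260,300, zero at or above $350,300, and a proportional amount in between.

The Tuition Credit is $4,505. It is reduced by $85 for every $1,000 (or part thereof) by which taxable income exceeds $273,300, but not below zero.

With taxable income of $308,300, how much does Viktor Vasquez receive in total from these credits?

$14,819

Heating Assistance Credit: 8% of the $55,700 excess over $252,600 is $4,456; credit = $5,500 − $4,456 = $1,044.
Retirement Saver's Credit: $308,300 is below the $312,500 cutoff, so the full $7,975 applies.
Disability Support Credit: $308,300 is $48,000 into a $90,000 phase-out range, leaving 42,000/90,000 of the credit: $9,150 × 42,000/90,000 = $4,270.
Tuition Credit: income exceeds $273,300 by $35,000, which is 35 full-or-partial $1,000 increments; reduction = 35 × $85 = $2,975, leaving $1,530.
Total: $1,044 + $7,975 + $4,270 + $1,530 = $14,819.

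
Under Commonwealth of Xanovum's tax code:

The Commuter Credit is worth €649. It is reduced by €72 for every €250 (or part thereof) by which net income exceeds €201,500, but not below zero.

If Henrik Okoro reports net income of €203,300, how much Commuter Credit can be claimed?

Commuter Credit: income exceeds €201,500 by €1,800, which is 8 full-or-partial €250 increments; reduction = 8 × €72 = €576, leaving €73.

€73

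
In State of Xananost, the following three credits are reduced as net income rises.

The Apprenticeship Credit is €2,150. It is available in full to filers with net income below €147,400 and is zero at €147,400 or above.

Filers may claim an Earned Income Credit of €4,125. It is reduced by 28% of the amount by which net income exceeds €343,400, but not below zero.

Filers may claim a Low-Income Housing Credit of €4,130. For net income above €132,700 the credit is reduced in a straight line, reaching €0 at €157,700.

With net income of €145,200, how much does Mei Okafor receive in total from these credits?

Apprenticeship Credit: €145,200 is below the €147,400 cutoff, so the full €2,150 applies.
Earned Income Credit: €145,200 is at or below the €343,400 threshold, so the full €4,125 applies.
Low-Income Housing Credit: €145,200 is €12,500 into a €25,000 phase-out range, leaving 12,500/25,000 of the credit: €4,130 × 12,500/25,000 = €2,065.
Total: €2,150 + €4,125 + €2,065 = €8,340.

€8,340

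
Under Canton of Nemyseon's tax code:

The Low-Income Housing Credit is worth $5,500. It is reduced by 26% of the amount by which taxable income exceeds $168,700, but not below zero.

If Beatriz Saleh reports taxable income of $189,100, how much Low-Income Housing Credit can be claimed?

$196

Low-Income Housing Credit: 26% of the $20,400 excess over $168,700 is $5,304; credit = $5,500 − $5,304 = $196.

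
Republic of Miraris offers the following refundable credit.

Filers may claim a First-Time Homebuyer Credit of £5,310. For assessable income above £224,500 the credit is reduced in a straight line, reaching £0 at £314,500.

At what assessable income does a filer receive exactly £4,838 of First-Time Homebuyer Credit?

£232,500

£4,838 is 4,838/5,310 of the full £5,310, so 472/5,310 of the £90,000 range has been used: income = £224,500 + £90,000 × 472/5,310 = £232,500.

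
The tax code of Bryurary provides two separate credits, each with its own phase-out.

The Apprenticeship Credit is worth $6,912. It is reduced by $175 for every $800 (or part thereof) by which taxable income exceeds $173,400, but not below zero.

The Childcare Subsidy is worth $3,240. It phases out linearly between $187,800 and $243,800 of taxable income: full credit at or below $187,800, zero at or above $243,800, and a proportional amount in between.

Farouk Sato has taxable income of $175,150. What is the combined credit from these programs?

Apprenticeship Credit: income exceeds $173,400 by $1,750, which is 3 full-or-partial $800 increments; reduction = 3 × $175 = $525, leaving $6,387.
Childcare Subsidy: $175,150 is at or below the $187,800 threshold, so the full $3,240 applies.
Total: $6,387 + $3,240 = $9,627.

$9,627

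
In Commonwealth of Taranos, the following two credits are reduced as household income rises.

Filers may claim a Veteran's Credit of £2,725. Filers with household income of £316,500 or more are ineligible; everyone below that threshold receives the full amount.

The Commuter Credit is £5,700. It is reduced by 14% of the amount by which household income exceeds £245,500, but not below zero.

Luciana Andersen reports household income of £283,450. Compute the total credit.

£3,112

Veteran's Credit: £283,450 is below the £316,500 cutoff, so the full £2,725 applies.
Commuter Credit: 14% of the £37,950 excess over £245,500 is £5,313; credit = £5,700 − £5,313 = £387.
Total: £2,725 + £387 = £3,112.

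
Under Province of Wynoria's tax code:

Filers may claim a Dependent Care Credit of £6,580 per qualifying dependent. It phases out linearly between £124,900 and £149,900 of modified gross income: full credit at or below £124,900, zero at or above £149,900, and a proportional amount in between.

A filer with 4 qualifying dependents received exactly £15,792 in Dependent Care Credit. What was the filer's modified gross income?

£134,900

Full credit = 4 × £6,580 = £26,320.
£15,792 is 15,792/26,320 of the full £26,320, so 10,528/26,320 of the £25,000 range has been used: income = £124,900 + £25,000 × 10,528/26,320 = £134,900.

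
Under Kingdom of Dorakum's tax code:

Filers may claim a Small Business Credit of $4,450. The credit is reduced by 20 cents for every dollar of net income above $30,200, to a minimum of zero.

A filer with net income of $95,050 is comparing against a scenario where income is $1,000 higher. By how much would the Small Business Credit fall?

$0

At $95,050 — 20% of the $64,850 excess over $30,200 is $12,970 ≥ base, so the credit is $0.
At $96,050 — 20% of the $65,850 excess over $30,200 is $13,170 ≥ base, so the credit is $0.
Lost: $0 − $0 = $0.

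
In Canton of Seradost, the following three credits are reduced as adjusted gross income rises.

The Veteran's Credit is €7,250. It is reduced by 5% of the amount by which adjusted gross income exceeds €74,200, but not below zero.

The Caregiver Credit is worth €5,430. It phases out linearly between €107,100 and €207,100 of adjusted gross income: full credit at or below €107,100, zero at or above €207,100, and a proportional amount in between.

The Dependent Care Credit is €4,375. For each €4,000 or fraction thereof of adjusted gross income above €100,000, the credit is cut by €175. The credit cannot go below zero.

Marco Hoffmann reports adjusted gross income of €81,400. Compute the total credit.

Veteran's Credit: 5% of the €7,200 excess over €74,200 is €360; credit = €7,250 − €360 = €6,890.
Caregiver Credit: €81,400 is at or below the €107,100 threshold, so the full €5,430 applies.
Dependent Care Credit: €81,400 is at or below the €100,000 threshold, so the full €4,375 applies.
Total: €6,890 + €5,430 + €4,375 = €16,695.

€16,695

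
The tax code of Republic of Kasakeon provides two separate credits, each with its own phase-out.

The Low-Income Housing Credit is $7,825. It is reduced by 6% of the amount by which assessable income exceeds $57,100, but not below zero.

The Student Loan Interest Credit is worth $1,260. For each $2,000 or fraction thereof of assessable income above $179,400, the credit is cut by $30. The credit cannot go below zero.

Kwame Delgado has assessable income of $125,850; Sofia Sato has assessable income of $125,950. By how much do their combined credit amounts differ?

$6

Kwame ($125,850): Low-Income Housing Credit: 6% of the $68,750 excess over $57,100 is $4,125; credit = $7,825 − $4,125 = $3,700. Student Loan Interest Credit: $125,850 is at or below the $179,400 threshold, so the full $1,260 applies. total $3,700 + $1,260 = $4,960
Sofia ($125,950): Low-Income Housing Credit: 6% of the $68,850 excess over $57,100 is $4,131; credit = $7,825 − $4,131 = $3,694. Student Loan Interest Credit: $125,950 is at or below the $179,400 threshold, so the full $1,260 applies. total $3,694 + $1,260 = $4,954
Difference: |$4,960 − $4,954| = $6.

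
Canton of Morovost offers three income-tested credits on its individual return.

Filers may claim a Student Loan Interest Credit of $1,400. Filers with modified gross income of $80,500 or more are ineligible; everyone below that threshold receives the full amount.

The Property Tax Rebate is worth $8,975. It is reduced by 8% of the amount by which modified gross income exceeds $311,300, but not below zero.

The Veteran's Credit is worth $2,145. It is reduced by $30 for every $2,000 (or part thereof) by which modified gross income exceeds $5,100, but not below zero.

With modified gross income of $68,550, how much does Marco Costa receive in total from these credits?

$11,560

Student Loan Interest Credit: $68,550 is below the $80,500 cutoff, so the full $1,400 applies.
Property Tax Rebate: $68,550 is at or below the $311,300 threshold, so the full $8,975 applies.
Veteran's Credit: income exceeds $5,100 by $63,450, which is 32 full-or-partial $2,000 increments; reduction = 32 × $30 = $960, leaving $1,185.
Total: $1,400 + $8,975 + $1,185 = $11,560.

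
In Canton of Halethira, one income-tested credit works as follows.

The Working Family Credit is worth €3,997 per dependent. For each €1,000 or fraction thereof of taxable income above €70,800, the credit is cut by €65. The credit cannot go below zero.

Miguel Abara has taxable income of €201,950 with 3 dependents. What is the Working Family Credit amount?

Working Family Credit: base = 3 × €3,997 = €11,991. income exceeds €70,800 by €131,150, which is 132 full-or-partial €1,000 increments; reduction = 132 × €65 = €8,580, leaving €3,411.

€3,411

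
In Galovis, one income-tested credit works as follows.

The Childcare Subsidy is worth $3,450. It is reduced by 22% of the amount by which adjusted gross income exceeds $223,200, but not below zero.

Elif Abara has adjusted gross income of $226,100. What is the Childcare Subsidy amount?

Childcare Subsidy: 22% of the $2,900 excess over $223,200 is $638; credit = $3,450 − $638 = $2,812.

$2,812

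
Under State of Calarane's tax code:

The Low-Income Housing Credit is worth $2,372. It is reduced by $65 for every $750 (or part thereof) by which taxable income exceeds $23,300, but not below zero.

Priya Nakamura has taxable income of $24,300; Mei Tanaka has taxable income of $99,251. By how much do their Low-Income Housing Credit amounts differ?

Priya ($24,300): Low-Income Housing Credit: income exceeds $23,300 by $1,000, which is 2 full-or-partial $750 increments; reduction = 2 × $65 = $130, leaving $2,242.
Mei ($99,251): Low-Income Housing Credit: income exceeds $23,300 by $75,951 → 102 increments × $65 = $6,630 ≥ base, so the credit is $0.
Difference: |$2,242 − $0| = $2,242.

$2,242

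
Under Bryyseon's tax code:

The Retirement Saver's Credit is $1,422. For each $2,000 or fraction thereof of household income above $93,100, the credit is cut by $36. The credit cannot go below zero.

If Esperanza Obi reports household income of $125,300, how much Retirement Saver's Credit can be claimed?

$810

Retirement Saver's Credit: income exceeds $93,100 by $32,200, which is 17 full-or-partial $2,000 increments; reduction = 17 × $36 = $612, leaving $810.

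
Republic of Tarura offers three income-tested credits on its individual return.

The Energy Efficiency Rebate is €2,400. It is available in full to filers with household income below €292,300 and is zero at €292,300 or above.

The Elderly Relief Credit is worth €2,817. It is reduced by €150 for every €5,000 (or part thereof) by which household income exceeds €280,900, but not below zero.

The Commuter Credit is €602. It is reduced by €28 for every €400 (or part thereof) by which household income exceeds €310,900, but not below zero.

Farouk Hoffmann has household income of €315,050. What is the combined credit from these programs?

Energy Efficiency Rebate: €315,050 meets or exceeds the €292,300 cutoff, so the credit is €0.
Elderly Relief Credit: income exceeds €280,900 by €34,150, which is 7 full-or-partial €5,000 increments; reduction = 7 × €150 = €1,050, leaving €1,767.
Commuter Credit: income exceeds €310,900 by €4,150, which is 11 full-or-partial €400 increments; reduction = 11 × €28 = €308, leaving €294.
Total: €0 + €1,767 + €294 = €2,061.

€2,061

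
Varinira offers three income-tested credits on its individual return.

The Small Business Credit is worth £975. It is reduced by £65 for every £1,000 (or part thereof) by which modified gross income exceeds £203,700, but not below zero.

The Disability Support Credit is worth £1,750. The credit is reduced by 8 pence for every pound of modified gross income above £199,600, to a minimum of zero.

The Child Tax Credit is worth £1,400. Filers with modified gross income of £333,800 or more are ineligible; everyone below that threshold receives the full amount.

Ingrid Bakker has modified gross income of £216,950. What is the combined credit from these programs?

Small Business Credit: income exceeds £203,700 by £13,250, which is 14 full-or-partial £1,000 increments; reduction = 14 × £65 = £910, leaving £65.
Disability Support Credit: 8% of the £17,350 excess over £199,600 is £1,388; credit = £1,750 − £1,388 = £362.
Child Tax Credit: £216,950 is below the £333,800 cutoff, so the full £1,400 applies.
Total: £65 + £362 + £1,400 = £1,827.

£1,827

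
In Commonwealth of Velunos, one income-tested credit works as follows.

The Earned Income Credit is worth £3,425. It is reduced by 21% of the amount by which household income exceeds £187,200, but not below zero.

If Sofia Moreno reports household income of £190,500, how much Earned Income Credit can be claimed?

Earned Income Credit: 21% of the £3,300 excess over £187,200 is £693; credit = £3,425 − £693 = £2,732.

£2,732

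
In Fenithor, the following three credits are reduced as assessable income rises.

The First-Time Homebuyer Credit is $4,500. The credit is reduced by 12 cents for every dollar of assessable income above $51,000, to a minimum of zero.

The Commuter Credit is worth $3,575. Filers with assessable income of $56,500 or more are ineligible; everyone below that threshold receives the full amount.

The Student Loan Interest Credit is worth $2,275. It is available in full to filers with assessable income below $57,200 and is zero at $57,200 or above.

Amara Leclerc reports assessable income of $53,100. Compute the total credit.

First-Time Homebuyer Credit: 12% of the $2,100 excess over $51,000 is $252; credit = $4,500 − $252 = $4,248.
Commuter Credit: $53,100 is below the $56,500 cutoff, so the full $3,575 applies.
Student Loan Interest Credit: $53,100 is below the $57,200 cutoff, so the full $2,275 applies.
Total: $4,248 + $3,575 + $2,275 = $10,098.

$10,098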